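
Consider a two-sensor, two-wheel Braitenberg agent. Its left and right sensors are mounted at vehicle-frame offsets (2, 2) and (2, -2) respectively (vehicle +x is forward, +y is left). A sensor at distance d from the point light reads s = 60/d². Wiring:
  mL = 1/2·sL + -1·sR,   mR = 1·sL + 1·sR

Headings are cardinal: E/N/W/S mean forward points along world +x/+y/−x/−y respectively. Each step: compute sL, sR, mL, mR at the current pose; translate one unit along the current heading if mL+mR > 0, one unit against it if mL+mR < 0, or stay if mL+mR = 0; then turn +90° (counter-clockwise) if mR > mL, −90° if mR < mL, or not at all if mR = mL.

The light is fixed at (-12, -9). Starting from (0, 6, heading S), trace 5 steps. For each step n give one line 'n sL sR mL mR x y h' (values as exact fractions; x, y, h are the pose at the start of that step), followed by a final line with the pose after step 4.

0 12/73 60/269 -2766/19637 7608/19637 0 6 S
1 15/113 3/17 -423/3842 594/1921 0 5 E
2 60/377 60/481 -630/13949 3960/13949 1 5 N
3 6/29 6/41 -51/1189 420/1189 1 6 W
4 12/73 60/269 -2766/19637 7608/19637 0 6 S
final 0 5 E

n=0: pose=(0,6,S); sL=12/73, sR=60/269; mL=-2766/19637, mR=7608/19637; mL+mR=18/73 → advance +1; mR−mL=10374/19637 → turn +1·90°
n=1: pose=(0,5,E); sL=15/113, sR=3/17; mL=-423/3842, mR=594/1921; mL+mR=45/226 → advance +1; mR−mL=1611/3842 → turn +1·90°
n=2: pose=(1,5,N); sL=60/377, sR=60/481; mL=-630/13949, mR=3960/13949; mL+mR=90/377 → advance +1; mR−mL=4590/13949 → turn +1·90°
n=3: pose=(1,6,W); sL=6/29, sR=6/41; mL=-51/1189, mR=420/1189; mL+mR=9/29 → advance +1; mR−mL=471/1189 → turn +1·90°
n=4: pose=(0,6,S); sL=12/73, sR=60/269; mL=-2766/19637, mR=7608/19637; mL+mR=18/73 → advance +1; mR−mL=10374/19637 → turn +1·90°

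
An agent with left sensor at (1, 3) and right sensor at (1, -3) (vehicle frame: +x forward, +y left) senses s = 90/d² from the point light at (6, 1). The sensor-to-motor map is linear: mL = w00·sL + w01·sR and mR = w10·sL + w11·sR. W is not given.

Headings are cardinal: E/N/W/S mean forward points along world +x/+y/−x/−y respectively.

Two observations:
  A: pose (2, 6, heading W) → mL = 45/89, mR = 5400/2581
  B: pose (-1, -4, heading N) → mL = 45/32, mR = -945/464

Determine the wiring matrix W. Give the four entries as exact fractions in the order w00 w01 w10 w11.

obs A: pose=(2,6,W) → sL=90/29, sR=90/89, mL=45/89, mR=5400/2581
obs B: pose=(-1,-4,N) → sL=45/58, sR=45/16, mL=45/32, mR=-945/464
sensor matrix S = [[90/29, 90/89], [45/58, 45/16]]; det S = 164025/20648
solve [mL_A; mL_B] = S·[w00; w01] and [mR_A; mR_B] = S·[w10; w11]:
  w00 = 0, w01 = 1/2, w10 = 1, w11 = -1

0 1/2 1 -1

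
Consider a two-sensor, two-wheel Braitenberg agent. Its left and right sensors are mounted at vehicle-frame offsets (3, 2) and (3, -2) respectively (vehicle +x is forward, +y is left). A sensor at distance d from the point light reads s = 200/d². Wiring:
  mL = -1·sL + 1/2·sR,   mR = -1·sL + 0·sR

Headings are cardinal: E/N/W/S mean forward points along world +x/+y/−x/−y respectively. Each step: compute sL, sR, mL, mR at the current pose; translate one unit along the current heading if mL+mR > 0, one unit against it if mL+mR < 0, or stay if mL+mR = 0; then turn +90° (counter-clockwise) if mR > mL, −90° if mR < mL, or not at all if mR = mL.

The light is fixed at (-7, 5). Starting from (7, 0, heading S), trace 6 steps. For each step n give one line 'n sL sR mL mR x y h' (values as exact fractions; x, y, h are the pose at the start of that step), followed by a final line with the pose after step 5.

0 5/8 25/26 -15/104 -5/8 7 0 S
1 200/157 8/5 -372/785 -200/157 7 1 W
2 20/17 20/29 -410/493 -20/17 8 1 N
3 200/333 200/373 -41300/124209 -200/333 8 0 E
4 5/8 25/26 -15/104 -5/8 7 0 S
5 200/157 8/5 -372/785 -200/157 7 1 W
final 8 1 N

n=0: pose=(7,0,S); sL=5/8, sR=25/26; mL=-15/104, mR=-5/8; mL+mR=-10/13 → advance -1; mR−mL=-25/52 → turn -1·90°
n=1: pose=(7,1,W); sL=200/157, sR=8/5; mL=-372/785, mR=-200/157; mL+mR=-1372/785 → advance -1; mR−mL=-4/5 → turn -1·90°
n=2: pose=(8,1,N); sL=20/17, sR=20/29; mL=-410/493, mR=-20/17; mL+mR=-990/493 → advance -1; mR−mL=-10/29 → turn -1·90°
n=3: pose=(8,0,E); sL=200/333, sR=200/373; mL=-41300/124209, mR=-200/333; mL+mR=-115900/124209 → advance -1; mR−mL=-100/373 → turn -1·90°
n=4: pose=(7,0,S); sL=5/8, sR=25/26; mL=-15/104, mR=-5/8; mL+mR=-10/13 → advance -1; mR−mL=-25/52 → turn -1·90°
n=5: pose=(7,1,W); sL=200/157, sR=8/5; mL=-372/785, mR=-200/157; mL+mR=-1372/785 → advance -1; mR−mL=-4/5 → turn -1·90°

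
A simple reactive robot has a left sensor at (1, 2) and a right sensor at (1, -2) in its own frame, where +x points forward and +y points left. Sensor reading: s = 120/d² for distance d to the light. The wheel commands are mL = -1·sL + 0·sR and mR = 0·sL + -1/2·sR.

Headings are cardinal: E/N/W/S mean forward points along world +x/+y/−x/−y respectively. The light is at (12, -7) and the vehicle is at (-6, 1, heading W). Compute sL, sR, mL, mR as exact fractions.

left sensor world pos  = (-7, -1); dL² = 397
right sensor world pos = (-7, 3); dR² = 461
sL = 120/397 = 120/397
sR = 120/461 = 120/461
mL = -1·sL + 0·sR = -120/397
mR = 0·sL + -1/2·sR = -60/461

120/397 120/461 -120/397 -60/461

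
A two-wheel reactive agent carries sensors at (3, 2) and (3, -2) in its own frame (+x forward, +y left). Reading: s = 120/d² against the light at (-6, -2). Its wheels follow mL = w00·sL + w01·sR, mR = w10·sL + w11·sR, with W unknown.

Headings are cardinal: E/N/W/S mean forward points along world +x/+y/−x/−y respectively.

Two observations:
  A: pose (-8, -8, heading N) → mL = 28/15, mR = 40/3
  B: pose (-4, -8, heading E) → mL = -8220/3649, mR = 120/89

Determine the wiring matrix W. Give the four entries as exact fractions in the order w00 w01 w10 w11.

obs A: pose=(-8,-8,N) → sL=24/5, sR=40/3, mL=28/15, mR=40/3
obs B: pose=(-4,-8,E) → sL=120/41, sR=120/89, mL=-8220/3649, mR=120/89
sensor matrix S = [[24/5, 40/3], [120/41, 120/89]]; det S = -118784/3649
solve [mL_A; mL_B] = S·[w00; w01] and [mR_A; mR_B] = S·[w10; w11]:
  w00 = -1, w01 = 1/2, w10 = 0, w11 = 1

-1 1/2 0 1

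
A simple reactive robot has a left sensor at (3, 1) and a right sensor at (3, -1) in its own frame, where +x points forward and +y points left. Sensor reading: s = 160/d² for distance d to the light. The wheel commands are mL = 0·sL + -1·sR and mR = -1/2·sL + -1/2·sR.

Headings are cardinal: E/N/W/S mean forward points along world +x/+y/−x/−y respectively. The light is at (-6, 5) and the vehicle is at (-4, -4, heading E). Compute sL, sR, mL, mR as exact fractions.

160/89 32/25 -32/25 -3424/2225

left sensor world pos  = (-1, -3); dL² = 89
right sensor world pos = (-1, -5); dR² = 125
sL = 160/89 = 160/89
sR = 160/125 = 32/25
mL = 0·sL + -1·sR = -32/25
mR = -1/2·sL + -1/2·sR = -3424/2225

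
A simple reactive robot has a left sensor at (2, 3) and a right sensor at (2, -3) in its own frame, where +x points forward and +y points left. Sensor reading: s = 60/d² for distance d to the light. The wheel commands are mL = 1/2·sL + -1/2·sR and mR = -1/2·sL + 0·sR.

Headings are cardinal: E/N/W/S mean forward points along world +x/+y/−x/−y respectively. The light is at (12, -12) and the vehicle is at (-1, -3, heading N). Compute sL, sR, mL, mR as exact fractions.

left sensor world pos  = (-4, -1); dL² = 377
right sensor world pos = (2, -1); dR² = 221
sL = 60/377 = 60/377
sR = 60/221 = 60/221
mL = 1/2·sL + -1/2·sR = -360/6409
mR = -1/2·sL + 0·sR = -30/377

60/377 60/221 -360/6409 -30/377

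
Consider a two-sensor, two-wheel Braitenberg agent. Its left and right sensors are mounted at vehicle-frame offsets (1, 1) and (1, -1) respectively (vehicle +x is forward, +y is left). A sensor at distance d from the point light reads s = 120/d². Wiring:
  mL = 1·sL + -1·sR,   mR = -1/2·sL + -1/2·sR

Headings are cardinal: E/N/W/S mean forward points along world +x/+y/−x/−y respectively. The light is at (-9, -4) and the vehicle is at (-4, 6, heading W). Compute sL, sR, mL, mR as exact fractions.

left sensor world pos  = (-5, 5); dL² = 97
right sensor world pos = (-5, 7); dR² = 137
sL = 120/97 = 120/97
sR = 120/137 = 120/137
mL = 1·sL + -1·sR = 4800/13289
mR = -1/2·sL + -1/2·sR = -14040/13289

120/97 120/137 4800/13289 -14040/13289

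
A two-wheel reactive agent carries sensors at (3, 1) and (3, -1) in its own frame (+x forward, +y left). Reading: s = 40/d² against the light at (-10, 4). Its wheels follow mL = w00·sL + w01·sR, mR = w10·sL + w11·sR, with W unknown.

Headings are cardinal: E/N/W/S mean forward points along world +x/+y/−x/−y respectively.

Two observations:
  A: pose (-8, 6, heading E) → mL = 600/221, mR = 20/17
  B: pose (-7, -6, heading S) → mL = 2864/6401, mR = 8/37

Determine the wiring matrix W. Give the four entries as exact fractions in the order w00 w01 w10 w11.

obs A: pose=(-8,6,E) → sL=20/17, sR=20/13, mL=600/221, mR=20/17
obs B: pose=(-7,-6,S) → sL=8/37, sR=40/173, mL=2864/6401, mR=8/37
sensor matrix S = [[20/17, 20/13], [8/37, 40/173]]; det S = -85760/1414621
solve [mL_A; mL_B] = S·[w00; w01] and [mR_A; mR_B] = S·[w10; w11]:
  w00 = 1, w01 = 1, w10 = 1, w11 = 0

1 1 1 0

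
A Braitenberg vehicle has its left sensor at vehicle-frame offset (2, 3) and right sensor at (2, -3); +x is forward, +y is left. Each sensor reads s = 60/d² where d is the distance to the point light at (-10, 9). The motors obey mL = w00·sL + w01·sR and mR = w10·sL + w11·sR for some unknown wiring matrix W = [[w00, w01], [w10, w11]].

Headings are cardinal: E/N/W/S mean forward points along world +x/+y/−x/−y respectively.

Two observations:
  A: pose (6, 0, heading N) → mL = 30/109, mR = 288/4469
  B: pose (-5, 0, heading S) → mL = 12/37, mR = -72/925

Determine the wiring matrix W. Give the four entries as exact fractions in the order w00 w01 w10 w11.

1 0 1/2 -1/2

obs A: pose=(6,0,N) → sL=30/109, sR=6/41, mL=30/109, mR=288/4469
obs B: pose=(-5,0,S) → sL=12/37, sR=12/25, mL=12/37, mR=-72/925
sensor matrix S = [[30/109, 6/41], [12/37, 12/25]]; det S = 69984/826765
solve [mL_A; mL_B] = S·[w00; w01] and [mR_A; mR_B] = S·[w10; w11]:
  w00 = 1, w01 = 0, w10 = 1/2, w11 = -1/2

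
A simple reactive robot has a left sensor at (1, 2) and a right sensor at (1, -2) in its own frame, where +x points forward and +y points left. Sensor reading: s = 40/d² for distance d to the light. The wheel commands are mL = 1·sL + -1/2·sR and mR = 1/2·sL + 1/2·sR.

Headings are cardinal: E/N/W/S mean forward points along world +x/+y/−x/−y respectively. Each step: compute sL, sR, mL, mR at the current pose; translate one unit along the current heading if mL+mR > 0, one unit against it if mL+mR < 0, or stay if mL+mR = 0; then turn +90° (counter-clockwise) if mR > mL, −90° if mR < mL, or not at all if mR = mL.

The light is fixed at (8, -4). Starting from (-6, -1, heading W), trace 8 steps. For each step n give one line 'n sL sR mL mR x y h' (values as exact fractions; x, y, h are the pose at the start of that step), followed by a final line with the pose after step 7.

0 20/113 4/25 274/2825 476/2825 -6 -1 W
1 40/173 40/293 8260/50689 9320/50689 -7 -1 S
2 10/53 10/49 225/2597 510/2597 -7 -2 E
3 8/53 40/153 164/8109 1672/8109 -6 -2 N
4 20/113 4/25 274/2825 476/2825 -6 -1 W
5 40/173 40/293 8260/50689 9320/50689 -7 -1 S
6 10/53 10/49 225/2597 510/2597 -7 -2 E
7 8/53 40/153 164/8109 1672/8109 -6 -2 N
final -6 -1 W

n=0: pose=(-6,-1,W); sL=20/113, sR=4/25; mL=274/2825, mR=476/2825; mL+mR=30/113 → advance +1; mR−mL=202/2825 → turn +1·90°
n=1: pose=(-7,-1,S); sL=40/173, sR=40/293; mL=8260/50689, mR=9320/50689; mL+mR=60/173 → advance +1; mR−mL=1060/50689 → turn +1·90°
n=2: pose=(-7,-2,E); sL=10/53, sR=10/49; mL=225/2597, mR=510/2597; mL+mR=15/53 → advance +1; mR−mL=285/2597 → turn +1·90°
n=3: pose=(-6,-2,N); sL=8/53, sR=40/153; mL=164/8109, mR=1672/8109; mL+mR=12/53 → advance +1; mR−mL=1508/8109 → turn +1·90°
n=4: pose=(-6,-1,W); sL=20/113, sR=4/25; mL=274/2825, mR=476/2825; mL+mR=30/113 → advance +1; mR−mL=202/2825 → turn +1·90°
n=5: pose=(-7,-1,S); sL=40/173, sR=40/293; mL=8260/50689, mR=9320/50689; mL+mR=60/173 → advance +1; mR−mL=1060/50689 → turn +1·90°
n=6: pose=(-7,-2,E); sL=10/53, sR=10/49; mL=225/2597, mR=510/2597; mL+mR=15/53 → advance +1; mR−mL=285/2597 → turn +1·90°
n=7: pose=(-6,-2,N); sL=8/53, sR=40/153; mL=164/8109, mR=1672/8109; mL+mR=12/53 → advance +1; mR−mL=1508/8109 → turn +1·90°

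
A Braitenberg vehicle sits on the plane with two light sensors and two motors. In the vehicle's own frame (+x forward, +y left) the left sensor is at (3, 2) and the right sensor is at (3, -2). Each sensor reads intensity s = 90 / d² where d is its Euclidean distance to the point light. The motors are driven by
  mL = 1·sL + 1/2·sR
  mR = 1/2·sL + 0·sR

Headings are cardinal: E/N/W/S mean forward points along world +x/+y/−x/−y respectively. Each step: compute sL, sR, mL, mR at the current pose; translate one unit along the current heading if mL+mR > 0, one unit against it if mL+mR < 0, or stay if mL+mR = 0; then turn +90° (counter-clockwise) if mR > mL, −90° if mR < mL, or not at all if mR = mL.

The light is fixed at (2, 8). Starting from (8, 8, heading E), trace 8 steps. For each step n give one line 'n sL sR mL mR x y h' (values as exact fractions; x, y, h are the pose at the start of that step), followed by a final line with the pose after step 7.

0 18/17 18/17 27/17 9/17 8 8 E
1 1 45/17 79/34 1/2 9 8 S
2 18/5 90/17 531/85 9/5 9 7 W
3 9/2 45/34 351/68 9/4 8 7 N
4 18/17 18/17 27/17 9/17 8 8 E
5 1 45/17 79/34 1/2 9 8 S
6 18/5 90/17 531/85 9/5 9 7 W
7 9/2 45/34 351/68 9/4 8 7 N
final 8 8 E

n=0: pose=(8,8,E); sL=18/17, sR=18/17; mL=27/17, mR=9/17; mL+mR=36/17 → advance +1; mR−mL=-18/17 → turn -1·90°
n=1: pose=(9,8,S); sL=1, sR=45/17; mL=79/34, mR=1/2; mL+mR=48/17 → advance +1; mR−mL=-31/17 → turn -1·90°
n=2: pose=(9,7,W); sL=18/5, sR=90/17; mL=531/85, mR=9/5; mL+mR=684/85 → advance +1; mR−mL=-378/85 → turn -1·90°
n=3: pose=(8,7,N); sL=9/2, sR=45/34; mL=351/68, mR=9/4; mL+mR=126/17 → advance +1; mR−mL=-99/34 → turn -1·90°
n=4: pose=(8,8,E); sL=18/17, sR=18/17; mL=27/17, mR=9/17; mL+mR=36/17 → advance +1; mR−mL=-18/17 → turn -1·90°
n=5: pose=(9,8,S); sL=1, sR=45/17; mL=79/34, mR=1/2; mL+mR=48/17 → advance +1; mR−mL=-31/17 → turn -1·90°
n=6: pose=(9,7,W); sL=18/5, sR=90/17; mL=531/85, mR=9/5; mL+mR=684/85 → advance +1; mR−mL=-378/85 → turn -1·90°
n=7: pose=(8,7,N); sL=9/2, sR=45/34; mL=351/68, mR=9/4; mL+mR=126/17 → advance +1; mR−mL=-99/34 → turn -1·90°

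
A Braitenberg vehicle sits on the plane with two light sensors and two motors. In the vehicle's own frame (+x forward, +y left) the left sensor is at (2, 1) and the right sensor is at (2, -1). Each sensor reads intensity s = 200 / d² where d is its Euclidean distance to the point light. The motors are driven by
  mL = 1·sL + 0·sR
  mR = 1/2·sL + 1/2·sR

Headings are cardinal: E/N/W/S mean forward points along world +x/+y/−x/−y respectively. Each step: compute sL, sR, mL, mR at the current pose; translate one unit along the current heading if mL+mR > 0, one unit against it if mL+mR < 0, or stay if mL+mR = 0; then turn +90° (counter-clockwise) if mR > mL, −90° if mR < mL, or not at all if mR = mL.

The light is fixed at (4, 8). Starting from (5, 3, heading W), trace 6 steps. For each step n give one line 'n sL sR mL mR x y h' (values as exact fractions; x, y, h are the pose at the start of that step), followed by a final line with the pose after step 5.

0 200/37 200/17 200/37 5400/629 5 3 W
1 4 4 4 4 4 3 S
2 40/13 40/13 40/13 40/13 4 2 S
3 100/41 100/41 100/41 100/41 4 1 S
4 200/101 200/101 200/101 200/101 4 0 S
5 100/61 100/61 100/61 100/61 4 -1 S
final 4 -2 S

n=0: pose=(5,3,W); sL=200/37, sR=200/17; mL=200/37, mR=5400/629; mL+mR=8800/629 → advance +1; mR−mL=2000/629 → turn +1·90°
n=1: pose=(4,3,S); sL=4, sR=4; mL=4, mR=4; mL+mR=8 → advance +1; mR−mL=0 → turn +0·90°
n=2: pose=(4,2,S); sL=40/13, sR=40/13; mL=40/13, mR=40/13; mL+mR=80/13 → advance +1; mR−mL=0 → turn +0·90°
n=3: pose=(4,1,S); sL=100/41, sR=100/41; mL=100/41, mR=100/41; mL+mR=200/41 → advance +1; mR−mL=0 → turn +0·90°
n=4: pose=(4,0,S); sL=200/101, sR=200/101; mL=200/101, mR=200/101; mL+mR=400/101 → advance +1; mR−mL=0 → turn +0·90°
n=5: pose=(4,-1,S); sL=100/61, sR=100/61; mL=100/61, mR=100/61; mL+mR=200/61 → advance +1; mR−mL=0 → turn +0·90°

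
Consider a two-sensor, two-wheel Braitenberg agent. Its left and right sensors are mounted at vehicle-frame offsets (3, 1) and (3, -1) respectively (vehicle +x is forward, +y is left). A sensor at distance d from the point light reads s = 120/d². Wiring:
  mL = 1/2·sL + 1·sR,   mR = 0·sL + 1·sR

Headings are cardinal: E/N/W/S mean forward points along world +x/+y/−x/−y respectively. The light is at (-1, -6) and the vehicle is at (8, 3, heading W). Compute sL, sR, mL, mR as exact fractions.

left sensor world pos  = (5, 2); dL² = 100
right sensor world pos = (5, 4); dR² = 136
sL = 120/100 = 6/5
sR = 120/136 = 15/17
mL = 1/2·sL + 1·sR = 126/85
mR = 0·sL + 1·sR = 15/17

6/5 15/17 126/85 15/17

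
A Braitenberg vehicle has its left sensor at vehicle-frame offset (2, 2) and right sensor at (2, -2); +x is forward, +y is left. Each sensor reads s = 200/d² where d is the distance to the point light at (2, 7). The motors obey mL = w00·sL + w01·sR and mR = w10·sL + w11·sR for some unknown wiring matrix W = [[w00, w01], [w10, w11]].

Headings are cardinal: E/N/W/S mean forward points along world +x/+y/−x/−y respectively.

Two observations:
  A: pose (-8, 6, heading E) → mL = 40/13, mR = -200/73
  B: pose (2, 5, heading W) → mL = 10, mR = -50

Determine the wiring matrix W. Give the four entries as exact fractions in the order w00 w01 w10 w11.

1 0 0 -1

obs A: pose=(-8,6,E) → sL=40/13, sR=200/73, mL=40/13, mR=-200/73
obs B: pose=(2,5,W) → sL=10, sR=50, mL=10, mR=-50
sensor matrix S = [[40/13, 200/73], [10, 50]]; det S = 120000/949
solve [mL_A; mL_B] = S·[w00; w01] and [mR_A; mR_B] = S·[w10; w11]:
  w00 = 1, w01 = 0, w10 = 0, w11 = -1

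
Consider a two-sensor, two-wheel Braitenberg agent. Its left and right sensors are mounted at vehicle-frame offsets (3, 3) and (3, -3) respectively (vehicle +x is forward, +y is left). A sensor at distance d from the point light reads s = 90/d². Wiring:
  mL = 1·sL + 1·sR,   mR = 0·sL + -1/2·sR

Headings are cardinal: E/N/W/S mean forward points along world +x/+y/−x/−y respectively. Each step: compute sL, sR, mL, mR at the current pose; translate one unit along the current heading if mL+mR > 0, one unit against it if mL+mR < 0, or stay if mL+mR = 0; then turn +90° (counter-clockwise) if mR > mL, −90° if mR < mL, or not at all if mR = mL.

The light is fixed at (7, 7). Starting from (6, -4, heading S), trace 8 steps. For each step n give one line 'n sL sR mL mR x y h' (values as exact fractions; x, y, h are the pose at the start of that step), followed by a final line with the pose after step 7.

n=0: pose=(6,-4,S); sL=9/20, sR=45/106; mL=927/1060, mR=-45/212; mL+mR=351/530 → advance +1; mR−mL=-288/265 → turn -1·90°
n=1: pose=(6,-5,W); sL=90/241, sR=90/97; mL=30420/23377, mR=-45/97; mL+mR=19575/23377 → advance +1; mR−mL=-41265/23377 → turn -1·90°
n=2: pose=(5,-5,N); sL=45/53, sR=45/41; mL=4230/2173, mR=-45/82; mL+mR=6075/4346 → advance +1; mR−mL=-10845/4346 → turn -1·90°
n=3: pose=(5,-4,E); sL=18/13, sR=90/197; mL=4716/2561, mR=-45/197; mL+mR=4131/2561 → advance +1; mR−mL=-5301/2561 → turn -1·90°
n=4: pose=(6,-4,S); sL=9/20, sR=45/106; mL=927/1060, mR=-45/212; mL+mR=351/530 → advance +1; mR−mL=-288/265 → turn -1·90°
n=5: pose=(6,-5,W); sL=90/241, sR=90/97; mL=30420/23377, mR=-45/97; mL+mR=19575/23377 → advance +1; mR−mL=-41265/23377 → turn -1·90°
n=6: pose=(5,-5,N); sL=45/53, sR=45/41; mL=4230/2173, mR=-45/82; mL+mR=6075/4346 → advance +1; mR−mL=-10845/4346 → turn -1·90°
n=7: pose=(5,-4,E); sL=18/13, sR=90/197; mL=4716/2561, mR=-45/197; mL+mR=4131/2561 → advance +1; mR−mL=-5301/2561 → turn -1·90°

0 9/20 45/106 927/1060 -45/212 6 -4 S
1 90/241 90/97 30420/23377 -45/97 6 -5 W
2 45/53 45/41 4230/2173 -45/82 5 -5 N
3 18/13 90/197 4716/2561 -45/197 5 -4 E
4 9/20 45/106 927/1060 -45/212 6 -4 S
5 90/241 90/97 30420/23377 -45/97 6 -5 W
6 45/53 45/41 4230/2173 -45/82 5 -5 N
7 18/13 90/197 4716/2561 -45/197 5 -4 E
final 6 -4 S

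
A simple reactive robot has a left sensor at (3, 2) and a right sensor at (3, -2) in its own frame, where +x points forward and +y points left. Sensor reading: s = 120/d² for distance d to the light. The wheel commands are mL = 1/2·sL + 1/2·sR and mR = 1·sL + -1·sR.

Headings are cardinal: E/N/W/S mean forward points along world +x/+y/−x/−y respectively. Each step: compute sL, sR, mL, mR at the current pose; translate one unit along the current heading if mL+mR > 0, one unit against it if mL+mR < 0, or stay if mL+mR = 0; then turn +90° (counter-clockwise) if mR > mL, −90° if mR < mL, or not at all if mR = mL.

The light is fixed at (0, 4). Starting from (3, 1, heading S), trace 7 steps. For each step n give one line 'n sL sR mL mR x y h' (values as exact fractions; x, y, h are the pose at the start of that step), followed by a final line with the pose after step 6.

0 120/61 120/37 5880/2257 -2880/2257 3 1 S
1 10/3 30 50/3 -80/3 3 0 W
2 24 120/37 504/37 768/37 4 0 N
3 60/13 60 420/13 -720/13 4 1 W
4 40/3 120/49 1160/147 1600/147 5 1 N
5 6 30 18 -24 5 2 W
6 120/17 24/13 984/221 1152/221 6 2 N
final 6 3 W

n=0: pose=(3,1,S); sL=120/61, sR=120/37; mL=5880/2257, mR=-2880/2257; mL+mR=3000/2257 → advance +1; mR−mL=-8760/2257 → turn -1·90°
n=1: pose=(3,0,W); sL=10/3, sR=30; mL=50/3, mR=-80/3; mL+mR=-10 → advance -1; mR−mL=-130/3 → turn -1·90°
n=2: pose=(4,0,N); sL=24, sR=120/37; mL=504/37, mR=768/37; mL+mR=1272/37 → advance +1; mR−mL=264/37 → turn +1·90°
n=3: pose=(4,1,W); sL=60/13, sR=60; mL=420/13, mR=-720/13; mL+mR=-300/13 → advance -1; mR−mL=-1140/13 → turn -1·90°
n=4: pose=(5,1,N); sL=40/3, sR=120/49; mL=1160/147, mR=1600/147; mL+mR=920/49 → advance +1; mR−mL=440/147 → turn +1·90°
n=5: pose=(5,2,W); sL=6, sR=30; mL=18, mR=-24; mL+mR=-6 → advance -1; mR−mL=-42 → turn -1·90°
n=6: pose=(6,2,N); sL=120/17, sR=24/13; mL=984/221, mR=1152/221; mL+mR=2136/221 → advance +1; mR−mL=168/221 → turn +1·90°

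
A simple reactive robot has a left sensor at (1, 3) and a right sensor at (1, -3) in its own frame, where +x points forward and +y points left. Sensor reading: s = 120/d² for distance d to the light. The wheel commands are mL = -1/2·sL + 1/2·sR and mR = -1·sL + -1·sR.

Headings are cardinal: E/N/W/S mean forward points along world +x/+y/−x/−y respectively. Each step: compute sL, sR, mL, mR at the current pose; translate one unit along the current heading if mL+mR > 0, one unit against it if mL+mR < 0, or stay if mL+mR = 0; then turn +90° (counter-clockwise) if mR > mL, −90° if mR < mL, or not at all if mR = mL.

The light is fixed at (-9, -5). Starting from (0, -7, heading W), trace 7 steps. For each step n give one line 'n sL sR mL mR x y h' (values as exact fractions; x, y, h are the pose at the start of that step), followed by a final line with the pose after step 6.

n=0: pose=(0,-7,W); sL=120/89, sR=24/13; mL=288/1157, mR=-3696/1157; mL+mR=-3408/1157 → advance -1; mR−mL=-3984/1157 → turn -1·90°
n=1: pose=(1,-7,N); sL=12/5, sR=12/17; mL=-72/85, mR=-264/85; mL+mR=-336/85 → advance -1; mR−mL=-192/85 → turn -1·90°
n=2: pose=(1,-8,E); sL=120/121, sR=120/157; mL=-2160/18997, mR=-33360/18997; mL+mR=-35520/18997 → advance -1; mR−mL=-31200/18997 → turn -1·90°
n=3: pose=(0,-8,S); sL=3/4, sR=30/13; mL=81/104, mR=-159/52; mL+mR=-237/104 → advance -1; mR−mL=-399/104 → turn -1·90°
n=4: pose=(0,-7,W); sL=120/89, sR=24/13; mL=288/1157, mR=-3696/1157; mL+mR=-3408/1157 → advance -1; mR−mL=-3984/1157 → turn -1·90°
n=5: pose=(1,-7,N); sL=12/5, sR=12/17; mL=-72/85, mR=-264/85; mL+mR=-336/85 → advance -1; mR−mL=-192/85 → turn -1·90°
n=6: pose=(1,-8,E); sL=120/121, sR=120/157; mL=-2160/18997, mR=-33360/18997; mL+mR=-35520/18997 → advance -1; mR−mL=-31200/18997 → turn -1·90°

0 120/89 24/13 288/1157 -3696/1157 0 -7 W
1 12/5 12/17 -72/85 -264/85 1 -7 N
2 120/121 120/157 -2160/18997 -33360/18997 1 -8 E
3 3/4 30/13 81/104 -159/52 0 -8 S
4 120/89 24/13 288/1157 -3696/1157 0 -7 W
5 12/5 12/17 -72/85 -264/85 1 -7 N
6 120/121 120/157 -2160/18997 -33360/18997 1 -8 E
final 0 -8 S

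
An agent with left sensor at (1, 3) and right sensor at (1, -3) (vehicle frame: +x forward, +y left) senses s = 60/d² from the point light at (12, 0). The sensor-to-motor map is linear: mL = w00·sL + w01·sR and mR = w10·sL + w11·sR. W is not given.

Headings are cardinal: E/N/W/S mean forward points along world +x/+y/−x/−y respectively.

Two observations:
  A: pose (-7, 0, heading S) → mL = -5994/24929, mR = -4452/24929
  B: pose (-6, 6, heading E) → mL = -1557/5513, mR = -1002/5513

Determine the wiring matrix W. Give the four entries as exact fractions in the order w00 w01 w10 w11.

-1/2 -1 -1/2 -1/2

obs A: pose=(-7,0,S) → sL=60/257, sR=12/97, mL=-5994/24929, mR=-4452/24929
obs B: pose=(-6,6,E) → sL=6/37, sR=30/149, mL=-1557/5513, mR=-1002/5513
sensor matrix S = [[60/257, 12/97], [6/37, 30/149]]; det S = 3703104/137433577
solve [mL_A; mL_B] = S·[w00; w01] and [mR_A; mR_B] = S·[w10; w11]:
  w00 = -1/2, w01 = -1, w10 = -1/2, w11 = -1/2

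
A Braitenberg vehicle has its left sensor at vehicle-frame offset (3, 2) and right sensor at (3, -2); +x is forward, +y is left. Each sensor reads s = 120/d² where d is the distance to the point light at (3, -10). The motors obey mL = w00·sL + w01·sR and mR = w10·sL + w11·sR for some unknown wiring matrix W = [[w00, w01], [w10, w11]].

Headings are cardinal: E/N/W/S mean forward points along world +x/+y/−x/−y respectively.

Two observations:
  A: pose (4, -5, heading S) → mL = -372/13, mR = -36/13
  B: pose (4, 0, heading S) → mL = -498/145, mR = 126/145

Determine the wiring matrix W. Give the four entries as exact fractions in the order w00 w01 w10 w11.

obs A: pose=(4,-5,S) → sL=120/13, sR=24, mL=-372/13, mR=-36/13
obs B: pose=(4,0,S) → sL=60/29, sR=12/5, mL=-498/145, mR=126/145
sensor matrix S = [[120/13, 24], [60/29, 12/5]]; det S = -10368/377
solve [mL_A; mL_B] = S·[w00; w01] and [mR_A; mR_B] = S·[w10; w11]:
  w00 = -1/2, w01 = -1, w10 = 1, w11 = -1/2

-1/2 -1 1 -1/2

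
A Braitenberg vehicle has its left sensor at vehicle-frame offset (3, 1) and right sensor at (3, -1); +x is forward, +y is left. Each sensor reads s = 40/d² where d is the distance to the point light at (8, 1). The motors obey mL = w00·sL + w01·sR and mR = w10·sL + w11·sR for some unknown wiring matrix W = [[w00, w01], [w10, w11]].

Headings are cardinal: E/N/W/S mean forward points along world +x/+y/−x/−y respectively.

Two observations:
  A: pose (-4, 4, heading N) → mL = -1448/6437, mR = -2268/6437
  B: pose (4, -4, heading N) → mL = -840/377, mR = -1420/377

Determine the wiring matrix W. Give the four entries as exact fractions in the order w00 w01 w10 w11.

obs A: pose=(-4,4,N) → sL=8/41, sR=40/157, mL=-1448/6437, mR=-2268/6437
obs B: pose=(4,-4,N) → sL=40/29, sR=40/13, mL=-840/377, mR=-1420/377
sensor matrix S = [[8/41, 40/157], [40/29, 40/13]]; det S = 604160/2426749
solve [mL_A; mL_B] = S·[w00; w01] and [mR_A; mR_B] = S·[w10; w11]:
  w00 = -1/2, w01 = -1/2, w10 = -1/2, w11 = -1

-1/2 -1/2 -1/2 -1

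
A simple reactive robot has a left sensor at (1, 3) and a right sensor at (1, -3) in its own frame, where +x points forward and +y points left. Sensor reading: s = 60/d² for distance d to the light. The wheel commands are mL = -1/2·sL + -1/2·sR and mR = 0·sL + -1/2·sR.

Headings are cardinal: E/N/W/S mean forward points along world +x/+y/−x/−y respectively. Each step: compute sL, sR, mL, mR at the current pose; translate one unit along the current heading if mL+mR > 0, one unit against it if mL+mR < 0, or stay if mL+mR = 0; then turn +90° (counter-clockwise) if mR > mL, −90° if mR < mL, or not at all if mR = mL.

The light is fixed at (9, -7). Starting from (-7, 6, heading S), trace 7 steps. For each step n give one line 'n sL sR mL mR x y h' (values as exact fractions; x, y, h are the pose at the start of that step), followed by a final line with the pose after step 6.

n=0: pose=(-7,6,S); sL=60/313, sR=12/101; mL=-4908/31613, mR=-6/101; mL+mR=-6786/31613 → advance -1; mR−mL=30/313 → turn +1·90°
n=1: pose=(-7,7,E); sL=30/257, sR=30/173; mL=-6450/44461, mR=-15/173; mL+mR=-10305/44461 → advance -1; mR−mL=15/257 → turn +1·90°
n=2: pose=(-8,7,N); sL=12/125, sR=60/421; mL=-6276/52625, mR=-30/421; mL+mR=-10026/52625 → advance -1; mR−mL=6/125 → turn +1·90°
n=3: pose=(-8,6,W); sL=15/106, sR=3/29; mL=-753/6148, mR=-3/58; mL+mR=-1071/6148 → advance -1; mR−mL=15/212 → turn +1·90°
n=4: pose=(-7,6,S); sL=60/313, sR=12/101; mL=-4908/31613, mR=-6/101; mL+mR=-6786/31613 → advance -1; mR−mL=30/313 → turn +1·90°
n=5: pose=(-7,7,E); sL=30/257, sR=30/173; mL=-6450/44461, mR=-15/173; mL+mR=-10305/44461 → advance -1; mR−mL=15/257 → turn +1·90°
n=6: pose=(-8,7,N); sL=12/125, sR=60/421; mL=-6276/52625, mR=-30/421; mL+mR=-10026/52625 → advance -1; mR−mL=6/125 → turn +1·90°

0 60/313 12/101 -4908/31613 -6/101 -7 6 S
1 30/257 30/173 -6450/44461 -15/173 -7 7 E
2 12/125 60/421 -6276/52625 -30/421 -8 7 N
3 15/106 3/29 -753/6148 -3/58 -8 6 W
4 60/313 12/101 -4908/31613 -6/101 -7 6 S
5 30/257 30/173 -6450/44461 -15/173 -7 7 E
6 12/125 60/421 -6276/52625 -30/421 -8 7 N
final -8 6 W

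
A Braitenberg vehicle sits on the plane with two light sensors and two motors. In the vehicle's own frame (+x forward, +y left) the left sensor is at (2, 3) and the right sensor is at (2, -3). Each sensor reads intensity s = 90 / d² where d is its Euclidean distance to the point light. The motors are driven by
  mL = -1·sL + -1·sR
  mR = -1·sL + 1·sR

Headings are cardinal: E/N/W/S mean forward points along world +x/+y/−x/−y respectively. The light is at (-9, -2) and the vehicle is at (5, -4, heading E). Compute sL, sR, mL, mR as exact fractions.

90/257 90/281 -48420/72217 -2160/72217

left sensor world pos  = (7, -1); dL² = 257
right sensor world pos = (7, -7); dR² = 281
sL = 90/257 = 90/257
sR = 90/281 = 90/281
mL = -1·sL + -1·sR = -48420/72217
mR = -1·sL + 1·sR = -2160/72217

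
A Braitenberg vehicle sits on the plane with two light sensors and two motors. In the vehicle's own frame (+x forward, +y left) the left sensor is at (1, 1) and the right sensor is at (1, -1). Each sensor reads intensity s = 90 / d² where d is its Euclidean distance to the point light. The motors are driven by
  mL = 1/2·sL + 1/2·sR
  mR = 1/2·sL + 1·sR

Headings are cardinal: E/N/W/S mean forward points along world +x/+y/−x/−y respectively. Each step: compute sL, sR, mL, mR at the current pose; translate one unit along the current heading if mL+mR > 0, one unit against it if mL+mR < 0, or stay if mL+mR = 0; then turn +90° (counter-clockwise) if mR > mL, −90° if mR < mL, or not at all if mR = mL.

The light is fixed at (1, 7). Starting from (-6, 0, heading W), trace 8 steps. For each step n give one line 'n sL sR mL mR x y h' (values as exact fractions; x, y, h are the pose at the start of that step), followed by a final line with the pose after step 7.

n=0: pose=(-6,0,W); sL=45/64, sR=9/10; mL=513/640, mR=801/640; mL+mR=657/320 → advance +1; mR−mL=9/20 → turn +1·90°
n=1: pose=(-7,0,S); sL=90/113, sR=18/29; mL=2322/3277, mR=3339/3277; mL+mR=5661/3277 → advance +1; mR−mL=9/29 → turn +1·90°
n=2: pose=(-7,-1,E); sL=45/49, sR=9/13; mL=513/637, mR=1467/1274; mL+mR=2493/1274 → advance +1; mR−mL=9/26 → turn +1·90°
n=3: pose=(-6,-1,N); sL=90/113, sR=18/17; mL=1782/1921, mR=2799/1921; mL+mR=4581/1921 → advance +1; mR−mL=9/17 → turn +1·90°
n=4: pose=(-6,0,W); sL=45/64, sR=9/10; mL=513/640, mR=801/640; mL+mR=657/320 → advance +1; mR−mL=9/20 → turn +1·90°
n=5: pose=(-7,0,S); sL=90/113, sR=18/29; mL=2322/3277, mR=3339/3277; mL+mR=5661/3277 → advance +1; mR−mL=9/29 → turn +1·90°
n=6: pose=(-7,-1,E); sL=45/49, sR=9/13; mL=513/637, mR=1467/1274; mL+mR=2493/1274 → advance +1; mR−mL=9/26 → turn +1·90°
n=7: pose=(-6,-1,N); sL=90/113, sR=18/17; mL=1782/1921, mR=2799/1921; mL+mR=4581/1921 → advance +1; mR−mL=9/17 → turn +1·90°

0 45/64 9/10 513/640 801/640 -6 0 W
1 90/113 18/29 2322/3277 3339/3277 -7 0 S
2 45/49 9/13 513/637 1467/1274 -7 -1 E
3 90/113 18/17 1782/1921 2799/1921 -6 -1 N
4 45/64 9/10 513/640 801/640 -6 0 W
5 90/113 18/29 2322/3277 3339/3277 -7 0 S
6 45/49 9/13 513/637 1467/1274 -7 -1 E
7 90/113 18/17 1782/1921 2799/1921 -6 -1 N
final -6 0 W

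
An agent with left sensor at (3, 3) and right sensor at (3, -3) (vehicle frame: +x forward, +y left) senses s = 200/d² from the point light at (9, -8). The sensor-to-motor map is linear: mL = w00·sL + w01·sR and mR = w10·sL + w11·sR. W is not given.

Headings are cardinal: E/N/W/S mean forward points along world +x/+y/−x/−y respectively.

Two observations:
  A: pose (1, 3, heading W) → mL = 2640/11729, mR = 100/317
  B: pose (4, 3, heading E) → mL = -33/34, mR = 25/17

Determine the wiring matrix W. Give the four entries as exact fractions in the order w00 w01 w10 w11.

1/2 -1/2 0 1/2

obs A: pose=(1,3,W) → sL=40/37, sR=200/317, mL=2640/11729, mR=100/317
obs B: pose=(4,3,E) → sL=1, sR=50/17, mL=-33/34, mR=25/17
sensor matrix S = [[40/37, 200/317], [1, 50/17]]; det S = 508200/199393
solve [mL_A; mL_B] = S·[w00; w01] and [mR_A; mR_B] = S·[w10; w11]:
  w00 = 1/2, w01 = -1/2, w10 = 0, w11 = 1/2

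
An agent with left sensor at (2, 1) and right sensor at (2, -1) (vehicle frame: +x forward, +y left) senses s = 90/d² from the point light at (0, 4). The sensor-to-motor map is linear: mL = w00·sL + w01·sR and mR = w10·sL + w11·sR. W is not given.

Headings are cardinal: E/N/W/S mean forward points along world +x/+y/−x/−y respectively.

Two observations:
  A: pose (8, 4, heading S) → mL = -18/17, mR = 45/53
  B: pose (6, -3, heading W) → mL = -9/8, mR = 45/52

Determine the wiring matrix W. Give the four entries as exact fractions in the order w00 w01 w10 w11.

obs A: pose=(8,4,S) → sL=18/17, sR=90/53, mL=-18/17, mR=45/53
obs B: pose=(6,-3,W) → sL=9/8, sR=45/26, mL=-9/8, mR=45/52
sensor matrix S = [[18/17, 90/53], [9/8, 45/26]]; det S = -3645/46852
solve [mL_A; mL_B] = S·[w00; w01] and [mR_A; mR_B] = S·[w10; w11]:
  w00 = -1, w01 = 0, w10 = 0, w11 = 1/2

-1 0 0 1/2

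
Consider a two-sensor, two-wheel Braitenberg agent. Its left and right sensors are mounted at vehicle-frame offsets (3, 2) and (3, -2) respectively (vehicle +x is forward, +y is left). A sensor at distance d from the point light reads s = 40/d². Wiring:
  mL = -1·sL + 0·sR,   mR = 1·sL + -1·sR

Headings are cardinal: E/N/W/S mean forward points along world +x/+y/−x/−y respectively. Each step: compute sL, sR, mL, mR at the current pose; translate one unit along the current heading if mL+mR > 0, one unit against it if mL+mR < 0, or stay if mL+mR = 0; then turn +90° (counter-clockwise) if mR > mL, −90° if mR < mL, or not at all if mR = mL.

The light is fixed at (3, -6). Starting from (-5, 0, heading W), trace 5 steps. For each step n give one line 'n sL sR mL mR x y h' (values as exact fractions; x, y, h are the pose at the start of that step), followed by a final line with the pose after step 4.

0 40/137 8/37 -40/137 384/5069 -5 0 W
1 20/17 4/9 -20/17 112/153 -4 0 S
2 40/97 40/41 -40/97 -2240/3977 -4 1 E
3 10/13 10/29 -10/13 160/377 -5 1 S
4 8/25 40/61 -8/25 -512/1525 -5 2 E
final -6 2 S

n=0: pose=(-5,0,W); sL=40/137, sR=8/37; mL=-40/137, mR=384/5069; mL+mR=-8/37 → advance -1; mR−mL=1864/5069 → turn +1·90°
n=1: pose=(-4,0,S); sL=20/17, sR=4/9; mL=-20/17, mR=112/153; mL+mR=-4/9 → advance -1; mR−mL=292/153 → turn +1·90°
n=2: pose=(-4,1,E); sL=40/97, sR=40/41; mL=-40/97, mR=-2240/3977; mL+mR=-40/41 → advance -1; mR−mL=-600/3977 → turn -1·90°
n=3: pose=(-5,1,S); sL=10/13, sR=10/29; mL=-10/13, mR=160/377; mL+mR=-10/29 → advance -1; mR−mL=450/377 → turn +1·90°
n=4: pose=(-5,2,E); sL=8/25, sR=40/61; mL=-8/25, mR=-512/1525; mL+mR=-40/61 → advance -1; mR−mL=-24/1525 → turn -1·90°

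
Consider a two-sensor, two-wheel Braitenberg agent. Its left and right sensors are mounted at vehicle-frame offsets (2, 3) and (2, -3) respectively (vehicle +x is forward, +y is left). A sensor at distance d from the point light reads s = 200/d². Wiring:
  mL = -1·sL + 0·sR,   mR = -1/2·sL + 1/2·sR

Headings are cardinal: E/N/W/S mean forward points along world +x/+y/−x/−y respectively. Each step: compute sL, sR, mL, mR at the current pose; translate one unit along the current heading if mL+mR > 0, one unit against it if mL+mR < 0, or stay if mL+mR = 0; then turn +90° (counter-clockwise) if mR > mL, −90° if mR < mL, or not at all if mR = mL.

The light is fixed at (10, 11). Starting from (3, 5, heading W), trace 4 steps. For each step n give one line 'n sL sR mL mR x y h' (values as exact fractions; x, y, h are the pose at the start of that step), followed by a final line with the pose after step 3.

n=0: pose=(3,5,W); sL=100/81, sR=20/9; mL=-100/81, mR=40/81; mL+mR=-20/27 → advance -1; mR−mL=140/81 → turn +1·90°
n=1: pose=(4,5,S); sL=200/73, sR=40/29; mL=-200/73, mR=-1440/2117; mL+mR=-7240/2117 → advance -1; mR−mL=4360/2117 → turn +1·90°
n=2: pose=(4,6,E); sL=10, sR=5/2; mL=-10, mR=-15/4; mL+mR=-55/4 → advance -1; mR−mL=25/4 → turn +1·90°
n=3: pose=(3,6,N); sL=200/109, sR=8; mL=-200/109, mR=336/109; mL+mR=136/109 → advance +1; mR−mL=536/109 → turn +1·90°

0 100/81 20/9 -100/81 40/81 3 5 W
1 200/73 40/29 -200/73 -1440/2117 4 5 S
2 10 5/2 -10 -15/4 4 6 E
3 200/109 8 -200/109 336/109 3 6 N
final 3 7 W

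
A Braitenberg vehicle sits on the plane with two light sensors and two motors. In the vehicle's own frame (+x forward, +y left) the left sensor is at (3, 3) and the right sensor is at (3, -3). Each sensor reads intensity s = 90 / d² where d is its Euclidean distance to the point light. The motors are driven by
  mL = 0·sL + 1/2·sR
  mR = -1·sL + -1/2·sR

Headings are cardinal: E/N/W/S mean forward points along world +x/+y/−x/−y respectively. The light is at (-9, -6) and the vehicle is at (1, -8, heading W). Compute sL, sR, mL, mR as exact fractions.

45/37 9/5 9/10 -783/370

left sensor world pos  = (-2, -11); dL² = 74
right sensor world pos = (-2, -5); dR² = 50
sL = 90/74 = 45/37
sR = 90/50 = 9/5
mL = 0·sL + 1/2·sR = 9/10
mR = -1·sL + -1/2·sR = -783/370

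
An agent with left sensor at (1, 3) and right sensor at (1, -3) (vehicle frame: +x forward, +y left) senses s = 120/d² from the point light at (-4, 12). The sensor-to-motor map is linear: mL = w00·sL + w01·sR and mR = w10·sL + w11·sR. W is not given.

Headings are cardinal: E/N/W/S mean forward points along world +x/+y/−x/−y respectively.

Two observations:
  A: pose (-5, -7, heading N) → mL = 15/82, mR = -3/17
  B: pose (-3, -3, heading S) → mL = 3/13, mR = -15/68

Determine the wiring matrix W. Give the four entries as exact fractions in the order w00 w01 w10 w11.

obs A: pose=(-5,-7,N) → sL=6/17, sR=15/41, mL=15/82, mR=-3/17
obs B: pose=(-3,-3,S) → sL=15/34, sR=6/13, mL=3/13, mR=-15/68
sensor matrix S = [[6/17, 15/41], [15/34, 6/13]]; det S = 27/18122
solve [mL_A; mL_B] = S·[w00; w01] and [mR_A; mR_B] = S·[w10; w11]:
  w00 = 0, w01 = 1/2, w10 = -1/2, w11 = 0

0 1/2 -1/2 0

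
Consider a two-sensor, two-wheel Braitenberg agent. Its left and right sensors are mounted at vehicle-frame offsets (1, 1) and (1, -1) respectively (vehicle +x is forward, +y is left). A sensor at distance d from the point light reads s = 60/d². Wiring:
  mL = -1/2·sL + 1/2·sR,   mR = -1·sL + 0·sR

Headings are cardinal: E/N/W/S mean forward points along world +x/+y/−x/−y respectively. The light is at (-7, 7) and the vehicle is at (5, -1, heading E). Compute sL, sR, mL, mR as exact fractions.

left sensor world pos  = (6, 0); dL² = 218
right sensor world pos = (6, -2); dR² = 250
sL = 60/218 = 30/109
sR = 60/250 = 6/25
mL = -1/2·sL + 1/2·sR = -48/2725
mR = -1·sL + 0·sR = -30/109

30/109 6/25 -48/2725 -30/109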